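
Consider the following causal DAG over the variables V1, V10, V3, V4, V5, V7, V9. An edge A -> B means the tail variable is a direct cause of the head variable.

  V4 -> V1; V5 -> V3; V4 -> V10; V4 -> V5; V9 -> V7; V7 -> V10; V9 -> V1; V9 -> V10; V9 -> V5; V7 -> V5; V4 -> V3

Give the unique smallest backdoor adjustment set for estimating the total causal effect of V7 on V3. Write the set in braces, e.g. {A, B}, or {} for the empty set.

{V9}

Variables eligible for adjustment (non-descendants of V7, excluding V7 and V3): {V1, V4, V9}.
Backdoor paths from V7 to V3:
  P1: V7 <- V9 -> V10 <- V4 -> V5 -> V3
  P2: V7 <- V9 -> V10 <- V4 -> V3
  P3: V7 <- V9 -> V5 <- V4 -> V3
  P4: V7 <- V9 -> V5 -> V3
  P5: V7 <- V9 -> V1 <- V4 -> V5 -> V3
  P6: V7 <- V9 -> V1 <- V4 -> V3
The empty set is not sufficient: P4 (V7 <- V9 -> V5 -> V3) has no collider blocking it and no conditioned non-collider, so it is open.
Try {V9}:
  P1: blocked at fork node V9 ∈ conditioning set.
  P2: blocked at fork node V9 ∈ conditioning set.
  P3: blocked at fork node V9 ∈ conditioning set.
  P4: blocked at fork node V9 ∈ conditioning set.
  P5: blocked at fork node V9 ∈ conditioning set.
  P6: blocked at fork node V9 ∈ conditioning set.
{V9} contains no descendant of V7 and blocks every backdoor path.
No other singleton works — e.g. {V4} leaves P4 open — so {V9} is the unique smallest valid adjustment set.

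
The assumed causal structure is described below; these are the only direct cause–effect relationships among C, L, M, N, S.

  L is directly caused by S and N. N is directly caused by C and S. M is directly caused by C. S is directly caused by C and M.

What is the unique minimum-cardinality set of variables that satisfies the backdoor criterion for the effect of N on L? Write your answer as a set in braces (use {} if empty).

Variables eligible for adjustment (non-descendants of N, excluding N and L): {C, M, S}.
Backdoor paths from N to L:
  P1: N <- C -> M -> S -> L
  P2: N <- C -> S -> L
  P3: N <- S -> L
The empty set is not sufficient: P1 (N <- C -> M -> S -> L) has no collider blocking it and no conditioned non-collider, so it is open.
Try {S}:
  P1: blocked at chain node S ∈ conditioning set.
  P2: blocked at chain node S ∈ conditioning set.
  P3: blocked at fork node S ∈ conditioning set.
{S} contains no descendant of N and blocks every backdoor path.
No other singleton works — e.g. {C} leaves P3 open — so {S} is the unique smallest valid adjustment set.

{S}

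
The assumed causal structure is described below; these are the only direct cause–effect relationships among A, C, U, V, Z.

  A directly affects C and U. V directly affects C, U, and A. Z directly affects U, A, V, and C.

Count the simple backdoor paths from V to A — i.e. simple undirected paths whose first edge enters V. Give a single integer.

A backdoor path from V to A is any simple undirected path whose first edge points into V (i.e. leaves V via a parent).
Parents of V: {Z}.
Enumerating:
  P1: V <- Z -> A
  P2: V <- Z -> U <- A
  P3: V <- Z -> C <- A
That exhausts the simple backdoor paths. Count: 3.

3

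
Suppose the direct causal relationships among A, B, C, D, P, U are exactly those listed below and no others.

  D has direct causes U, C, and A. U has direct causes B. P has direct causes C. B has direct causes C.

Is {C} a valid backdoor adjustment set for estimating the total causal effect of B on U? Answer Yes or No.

Yes

Backdoor paths from B to U (paths whose first edge points into B):
  P1: B <- C -> D <- U
Condition 1 (no descendant of B in the set): holds — descendants of B are {D, U}; none are in {C}.
Condition 2 (every backdoor path blocked by {C}):
  P1: blocked at fork node C ∈ conditioning set.
{C} satisfies the backdoor criterion.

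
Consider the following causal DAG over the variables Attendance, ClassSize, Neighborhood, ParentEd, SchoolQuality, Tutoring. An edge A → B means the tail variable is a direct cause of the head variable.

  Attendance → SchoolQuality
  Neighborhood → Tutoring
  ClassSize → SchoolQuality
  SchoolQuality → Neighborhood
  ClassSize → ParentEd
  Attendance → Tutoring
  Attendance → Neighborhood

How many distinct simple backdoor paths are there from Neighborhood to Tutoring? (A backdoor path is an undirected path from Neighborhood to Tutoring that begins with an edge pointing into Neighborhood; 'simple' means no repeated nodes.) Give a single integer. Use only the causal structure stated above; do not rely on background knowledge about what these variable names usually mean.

A backdoor path from Neighborhood to Tutoring is any simple undirected path whose first edge points into Neighborhood (i.e. leaves Neighborhood via a parent).
Parents of Neighborhood: {Attendance, SchoolQuality}.
Enumerating:
  P1: Neighborhood <- Attendance -> Tutoring
  P2: Neighborhood <- SchoolQuality <- Attendance -> Tutoring
That exhausts the simple backdoor paths. Count: 2.

2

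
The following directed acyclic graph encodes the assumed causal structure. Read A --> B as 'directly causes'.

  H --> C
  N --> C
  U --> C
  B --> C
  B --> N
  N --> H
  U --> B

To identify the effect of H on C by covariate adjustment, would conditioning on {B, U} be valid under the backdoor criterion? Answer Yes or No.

Backdoor paths from H to C (paths whose first edge points into H):
  P1: H <- N <- B <- U -> C
  P2: H <- N <- B -> C
  P3: H <- N -> C
Condition 1 (no descendant of H in the set): holds — descendants of H are {C}; none are in {B, U}.
Condition 2 (every backdoor path blocked by {B, U}):
  P1: blocked at chain node B ∈ conditioning set.
  P2: blocked at fork node B ∈ conditioning set.
  P3: open — no interior node is in the conditioning set.
{B, U} does not satisfy the backdoor criterion.

No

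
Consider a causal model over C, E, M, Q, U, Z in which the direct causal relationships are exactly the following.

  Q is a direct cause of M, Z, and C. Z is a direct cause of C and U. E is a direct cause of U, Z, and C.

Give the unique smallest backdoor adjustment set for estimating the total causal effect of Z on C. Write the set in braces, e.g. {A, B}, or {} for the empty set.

Variables eligible for adjustment (non-descendants of Z, excluding Z and C): {E, M, Q}.
Backdoor paths from Z to C:
  P1: Z <- E -> C
  P2: Z <- Q -> C
The empty set is not sufficient: P1 (Z <- E -> C) has no collider blocking it and no conditioned non-collider, so it is open.
Try {E, Q}:
  P1: blocked at fork node E ∈ conditioning set.
  P2: blocked at fork node Q ∈ conditioning set.
{E, Q} contains no descendant of Z and blocks every backdoor path.
Every element of {E, Q} is needed (dropping E leaves P1 open; dropping Q leaves P2 open), so no proper subset is valid.
Among all size-2 subsets of the eligible variables, only {E, Q} blocks every backdoor path, so it is the unique smallest valid adjustment set.

{E, Q}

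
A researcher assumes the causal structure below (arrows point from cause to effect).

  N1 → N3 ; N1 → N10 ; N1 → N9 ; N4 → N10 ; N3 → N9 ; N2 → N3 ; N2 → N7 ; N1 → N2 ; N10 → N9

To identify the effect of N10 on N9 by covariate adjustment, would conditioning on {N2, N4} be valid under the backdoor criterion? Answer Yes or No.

No

Backdoor paths from N10 to N9 (paths whose first edge points into N10):
  P1: N10 <- N1 -> N2 -> N3 -> N9
  P2: N10 <- N1 -> N3 -> N9
  P3: N10 <- N1 -> N9
Condition 1 (no descendant of N10 in the set): holds — descendants of N10 are {N9}; none are in {N2, N4}.
Condition 2 (every backdoor path blocked by {N2, N4}):
  P1: blocked at chain node N2 ∈ conditioning set.
  P2: open — no interior node is in the conditioning set.
  P3: open — no interior node is in the conditioning set.
{N2, N4} does not satisfy the backdoor criterion.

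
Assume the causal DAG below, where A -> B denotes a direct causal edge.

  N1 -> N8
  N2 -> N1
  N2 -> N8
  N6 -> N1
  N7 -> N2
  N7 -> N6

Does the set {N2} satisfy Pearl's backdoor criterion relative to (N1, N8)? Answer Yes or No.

Yes

Backdoor paths from N1 to N8 (paths whose first edge points into N1):
  P1: N1 <- N6 <- N7 -> N2 -> N8
  P2: N1 <- N2 -> N8
Condition 1 (no descendant of N1 in the set): holds — descendants of N1 are {N8}; none are in {N2}.
Condition 2 (every backdoor path blocked by {N2}):
  P1: blocked at chain node N2 ∈ conditioning set.
  P2: blocked at fork node N2 ∈ conditioning set.
{N2} satisfies the backdoor criterion.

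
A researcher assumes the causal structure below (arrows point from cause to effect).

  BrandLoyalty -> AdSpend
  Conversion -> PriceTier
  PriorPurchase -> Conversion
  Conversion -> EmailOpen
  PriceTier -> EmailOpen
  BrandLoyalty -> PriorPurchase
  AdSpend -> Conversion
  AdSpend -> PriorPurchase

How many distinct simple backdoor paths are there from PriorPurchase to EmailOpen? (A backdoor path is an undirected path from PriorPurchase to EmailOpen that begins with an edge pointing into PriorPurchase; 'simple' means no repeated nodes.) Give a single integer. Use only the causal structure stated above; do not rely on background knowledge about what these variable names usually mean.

4

A backdoor path from PriorPurchase to EmailOpen is any simple undirected path whose first edge points into PriorPurchase (i.e. leaves PriorPurchase via a parent).
Parents of PriorPurchase: {AdSpend, BrandLoyalty}.
Enumerating:
  P1: PriorPurchase <- BrandLoyalty -> AdSpend -> Conversion -> PriceTier -> EmailOpen
  P2: PriorPurchase <- BrandLoyalty -> AdSpend -> Conversion -> EmailOpen
  P3: PriorPurchase <- AdSpend -> Conversion -> PriceTier -> EmailOpen
  P4: PriorPurchase <- AdSpend -> Conversion -> EmailOpen
That exhausts the simple backdoor paths. Count: 4.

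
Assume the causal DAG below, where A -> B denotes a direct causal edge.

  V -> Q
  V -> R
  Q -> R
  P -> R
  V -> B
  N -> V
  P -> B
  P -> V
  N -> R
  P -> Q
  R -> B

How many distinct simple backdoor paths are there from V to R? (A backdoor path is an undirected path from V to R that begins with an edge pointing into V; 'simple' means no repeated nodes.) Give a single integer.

4

A backdoor path from V to R is any simple undirected path whose first edge points into V (i.e. leaves V via a parent).
Parents of V: {N, P}.
Enumerating:
  P1: V <- N -> R
  P2: V <- P -> Q -> R
  P3: V <- P -> R
  P4: V <- P -> B <- R
That exhausts the simple backdoor paths. Count: 4.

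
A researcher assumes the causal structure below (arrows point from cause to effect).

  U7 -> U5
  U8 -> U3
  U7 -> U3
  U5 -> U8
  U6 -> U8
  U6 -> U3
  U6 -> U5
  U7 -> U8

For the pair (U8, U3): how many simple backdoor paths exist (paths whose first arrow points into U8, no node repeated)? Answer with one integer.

6

A backdoor path from U8 to U3 is any simple undirected path whose first edge points into U8 (i.e. leaves U8 via a parent).
Parents of U8: {U5, U6, U7}.
Enumerating:
  P1: U8 <- U6 -> U5 <- U7 -> U3
  P2: U8 <- U6 -> U3
  P3: U8 <- U7 -> U5 <- U6 -> U3
  P4: U8 <- U7 -> U3
  P5: U8 <- U5 <- U6 -> U3
  P6: U8 <- U5 <- U7 -> U3
That exhausts the simple backdoor paths. Count: 6.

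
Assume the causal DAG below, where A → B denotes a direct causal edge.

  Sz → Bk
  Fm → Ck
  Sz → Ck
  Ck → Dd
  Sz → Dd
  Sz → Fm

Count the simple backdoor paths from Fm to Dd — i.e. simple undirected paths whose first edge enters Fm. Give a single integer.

A backdoor path from Fm to Dd is any simple undirected path whose first edge points into Fm (i.e. leaves Fm via a parent).
Parents of Fm: {Sz}.
Enumerating:
  P1: Fm <- Sz -> Ck -> Dd
  P2: Fm <- Sz -> Dd
That exhausts the simple backdoor paths. Count: 2.

2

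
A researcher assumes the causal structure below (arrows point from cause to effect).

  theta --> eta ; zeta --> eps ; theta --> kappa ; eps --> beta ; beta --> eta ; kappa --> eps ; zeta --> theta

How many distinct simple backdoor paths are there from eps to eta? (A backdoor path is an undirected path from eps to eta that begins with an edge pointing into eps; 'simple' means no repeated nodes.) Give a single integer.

A backdoor path from eps to eta is any simple undirected path whose first edge points into eps (i.e. leaves eps via a parent).
Parents of eps: {kappa, zeta}.
Enumerating:
  P1: eps <- zeta -> theta -> eta
  P2: eps <- kappa <- theta -> eta
That exhausts the simple backdoor paths. Count: 2.

2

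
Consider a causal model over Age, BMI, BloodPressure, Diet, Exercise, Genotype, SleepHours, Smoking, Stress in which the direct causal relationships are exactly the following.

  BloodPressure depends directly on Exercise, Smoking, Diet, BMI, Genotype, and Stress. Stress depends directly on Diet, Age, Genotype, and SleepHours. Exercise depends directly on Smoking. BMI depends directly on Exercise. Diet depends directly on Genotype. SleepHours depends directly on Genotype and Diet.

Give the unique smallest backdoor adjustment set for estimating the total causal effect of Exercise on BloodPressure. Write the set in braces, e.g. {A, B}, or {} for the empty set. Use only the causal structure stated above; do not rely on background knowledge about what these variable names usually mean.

{Smoking}

Variables eligible for adjustment (non-descendants of Exercise, excluding Exercise and BloodPressure): {Age, Diet, Genotype, SleepHours, Smoking, Stress}.
Backdoor paths from Exercise to BloodPressure:
  P1: Exercise <- Smoking -> BloodPressure
The empty set is not sufficient: P1 (Exercise <- Smoking -> BloodPressure) has no collider blocking it and no conditioned non-collider, so it is open.
Try {Smoking}:
  P1: blocked at fork node Smoking ∈ conditioning set.
{Smoking} contains no descendant of Exercise and blocks every backdoor path.
No other singleton works — e.g. {Age} leaves P1 open — so {Smoking} is the unique smallest valid adjustment set.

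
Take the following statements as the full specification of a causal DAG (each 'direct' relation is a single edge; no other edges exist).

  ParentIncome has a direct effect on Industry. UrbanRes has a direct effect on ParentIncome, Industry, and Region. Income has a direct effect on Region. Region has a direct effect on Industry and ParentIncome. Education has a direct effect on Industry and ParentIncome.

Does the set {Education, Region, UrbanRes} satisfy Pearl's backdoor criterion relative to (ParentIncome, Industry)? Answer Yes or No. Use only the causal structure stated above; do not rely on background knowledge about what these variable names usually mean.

Backdoor paths from ParentIncome to Industry (paths whose first edge points into ParentIncome):
  P1: ParentIncome <- UrbanRes -> Region -> Industry
  P2: ParentIncome <- UrbanRes -> Industry
  P3: ParentIncome <- Education -> Industry
  P4: ParentIncome <- Region <- UrbanRes -> Industry
  P5: ParentIncome <- Region -> Industry
Condition 1 (no descendant of ParentIncome in the set): holds — descendants of ParentIncome are {Industry}; none are in {Education, Region, UrbanRes}.
Condition 2 (every backdoor path blocked by {Education, Region, UrbanRes}):
  P1: blocked at fork node UrbanRes ∈ conditioning set.
  P2: blocked at fork node UrbanRes ∈ conditioning set.
  P3: blocked at fork node Education ∈ conditioning set.
  P4: blocked at chain node Region ∈ conditioning set.
  P5: blocked at fork node Region ∈ conditioning set.
{Education, Region, UrbanRes} satisfies the backdoor criterion.

Yes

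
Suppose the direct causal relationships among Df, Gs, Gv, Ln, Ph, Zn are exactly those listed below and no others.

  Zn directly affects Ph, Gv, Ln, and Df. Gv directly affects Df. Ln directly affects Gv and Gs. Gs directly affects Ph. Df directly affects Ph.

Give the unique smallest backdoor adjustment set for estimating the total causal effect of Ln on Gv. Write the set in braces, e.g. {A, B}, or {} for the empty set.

{Zn}

Variables eligible for adjustment (non-descendants of Ln, excluding Ln and Gv): {Zn}.
Backdoor paths from Ln to Gv:
  P1: Ln <- Zn -> Gv
  P2: Ln <- Zn -> Df <- Gv
  P3: Ln <- Zn -> Ph <- Df <- Gv
The empty set is not sufficient: P1 (Ln <- Zn -> Gv) has no collider blocking it and no conditioned non-collider, so it is open.
Try {Zn}:
  P1: blocked at fork node Zn ∈ conditioning set.
  P2: blocked at fork node Zn ∈ conditioning set.
  P3: blocked at fork node Zn ∈ conditioning set.
{Zn} contains no descendant of Ln and blocks every backdoor path.
{Zn} is the unique smallest valid adjustment set.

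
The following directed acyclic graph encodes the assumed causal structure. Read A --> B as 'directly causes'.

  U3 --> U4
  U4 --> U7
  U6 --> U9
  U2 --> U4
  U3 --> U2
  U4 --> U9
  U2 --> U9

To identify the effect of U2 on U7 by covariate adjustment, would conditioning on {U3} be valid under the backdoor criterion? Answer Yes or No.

Backdoor paths from U2 to U7 (paths whose first edge points into U2):
  P1: U2 <- U3 -> U4 -> U7
Condition 1 (no descendant of U2 in the set): holds — descendants of U2 are {U4, U7, U9}; none are in {U3}.
Condition 2 (every backdoor path blocked by {U3}):
  P1: blocked at fork node U3 ∈ conditioning set.
{U3} satisfies the backdoor criterion.

Yes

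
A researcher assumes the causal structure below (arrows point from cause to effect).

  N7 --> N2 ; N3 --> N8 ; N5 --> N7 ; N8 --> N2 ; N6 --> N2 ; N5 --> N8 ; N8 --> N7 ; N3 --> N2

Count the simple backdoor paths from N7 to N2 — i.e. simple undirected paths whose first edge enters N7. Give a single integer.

4

A backdoor path from N7 to N2 is any simple undirected path whose first edge points into N7 (i.e. leaves N7 via a parent).
Parents of N7: {N5, N8}.
Enumerating:
  P1: N7 <- N5 -> N8 <- N3 -> N2
  P2: N7 <- N5 -> N8 -> N2
  P3: N7 <- N8 <- N3 -> N2
  P4: N7 <- N8 -> N2
That exhausts the simple backdoor paths. Count: 4.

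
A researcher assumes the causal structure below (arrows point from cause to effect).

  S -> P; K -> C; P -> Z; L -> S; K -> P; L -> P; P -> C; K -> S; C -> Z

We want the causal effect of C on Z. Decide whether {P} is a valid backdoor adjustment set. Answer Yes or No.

Yes

Backdoor paths from C to Z (paths whose first edge points into C):
  P1: C <- K -> S <- L -> P -> Z
  P2: C <- K -> S -> P -> Z
  P3: C <- K -> P -> Z
  P4: C <- P -> Z
Condition 1 (no descendant of C in the set): holds — descendants of C are {Z}; none are in {P}.
Condition 2 (every backdoor path blocked by {P}):
  P1: blocked at chain node P ∈ conditioning set.
  P2: blocked at chain node P ∈ conditioning set.
  P3: blocked at chain node P ∈ conditioning set.
  P4: blocked at fork node P ∈ conditioning set.
{P} satisfies the backdoor criterion.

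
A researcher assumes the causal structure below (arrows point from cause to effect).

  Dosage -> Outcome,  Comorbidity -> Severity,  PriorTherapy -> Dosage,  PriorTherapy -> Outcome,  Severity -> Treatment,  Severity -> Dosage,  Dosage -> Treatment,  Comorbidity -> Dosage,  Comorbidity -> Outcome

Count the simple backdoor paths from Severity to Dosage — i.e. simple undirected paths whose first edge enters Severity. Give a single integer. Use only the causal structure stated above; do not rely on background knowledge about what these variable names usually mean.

A backdoor path from Severity to Dosage is any simple undirected path whose first edge points into Severity (i.e. leaves Severity via a parent).
Parents of Severity: {Comorbidity}.
Enumerating:
  P1: Severity <- Comorbidity -> Dosage
  P2: Severity <- Comorbidity -> Outcome <- PriorTherapy -> Dosage
  P3: Severity <- Comorbidity -> Outcome <- Dosage
That exhausts the simple backdoor paths. Count: 3.

3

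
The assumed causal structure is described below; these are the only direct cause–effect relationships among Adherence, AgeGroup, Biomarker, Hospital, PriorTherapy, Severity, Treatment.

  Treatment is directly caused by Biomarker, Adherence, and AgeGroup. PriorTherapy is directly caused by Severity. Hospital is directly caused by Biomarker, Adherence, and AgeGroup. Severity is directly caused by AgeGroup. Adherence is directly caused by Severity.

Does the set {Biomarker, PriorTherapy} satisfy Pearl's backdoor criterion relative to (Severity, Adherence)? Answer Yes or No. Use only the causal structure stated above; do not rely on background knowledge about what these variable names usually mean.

Backdoor paths from Severity to Adherence (paths whose first edge points into Severity):
  P1: Severity <- AgeGroup -> Hospital <- Biomarker -> Treatment <- Adherence
  P2: Severity <- AgeGroup -> Hospital <- Adherence
  P3: Severity <- AgeGroup -> Treatment <- Biomarker -> Hospital <- Adherence
  P4: Severity <- AgeGroup -> Treatment <- Adherence
Condition 1 (no descendant of Severity in the set): FAILS — PriorTherapy is a descendant of Severity.
Condition 2 (every backdoor path blocked by {Biomarker, PriorTherapy}):
  P1: blocked at collider Hospital (neither it nor any descendant is in the conditioning set).
  P2: blocked at collider Hospital (neither it nor any descendant is in the conditioning set).
  P3: blocked at collider Treatment (neither it nor any descendant is in the conditioning set).
  P4: blocked at collider Treatment (neither it nor any descendant is in the conditioning set).
{Biomarker, PriorTherapy} does not satisfy the backdoor criterion.

No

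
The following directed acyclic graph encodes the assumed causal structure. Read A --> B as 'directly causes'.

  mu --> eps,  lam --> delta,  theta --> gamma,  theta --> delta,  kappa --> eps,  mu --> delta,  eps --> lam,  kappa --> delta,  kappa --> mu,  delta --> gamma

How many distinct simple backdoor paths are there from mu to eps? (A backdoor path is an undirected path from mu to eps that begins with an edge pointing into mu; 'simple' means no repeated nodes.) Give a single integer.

2

A backdoor path from mu to eps is any simple undirected path whose first edge points into mu (i.e. leaves mu via a parent).
Parents of mu: {kappa}.
Enumerating:
  P1: mu <- kappa -> eps
  P2: mu <- kappa -> delta <- lam <- eps
That exhausts the simple backdoor paths. Count: 2.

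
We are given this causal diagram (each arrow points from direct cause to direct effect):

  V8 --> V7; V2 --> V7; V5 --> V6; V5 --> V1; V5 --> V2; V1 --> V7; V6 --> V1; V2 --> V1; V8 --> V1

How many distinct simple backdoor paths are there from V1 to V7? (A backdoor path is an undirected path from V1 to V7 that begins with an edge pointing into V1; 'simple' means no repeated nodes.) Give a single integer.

A backdoor path from V1 to V7 is any simple undirected path whose first edge points into V1 (i.e. leaves V1 via a parent).
Parents of V1: {V2, V5, V6, V8}.
Enumerating:
  P1: V1 <- V5 -> V2 -> V7
  P2: V1 <- V8 -> V7
  P3: V1 <- V6 <- V5 -> V2 -> V7
  P4: V1 <- V2 -> V7
That exhausts the simple backdoor paths. Count: 4.

4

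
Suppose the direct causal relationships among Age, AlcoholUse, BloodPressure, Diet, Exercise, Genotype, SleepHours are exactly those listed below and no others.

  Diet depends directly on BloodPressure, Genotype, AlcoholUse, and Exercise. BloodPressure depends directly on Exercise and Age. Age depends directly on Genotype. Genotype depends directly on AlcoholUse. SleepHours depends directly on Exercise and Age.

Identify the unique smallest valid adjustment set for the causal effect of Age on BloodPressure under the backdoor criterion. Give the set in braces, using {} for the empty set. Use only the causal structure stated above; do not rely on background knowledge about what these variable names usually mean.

{}

Variables eligible for adjustment (non-descendants of Age, excluding Age and BloodPressure): {AlcoholUse, Exercise, Genotype}.
Backdoor paths from Age to BloodPressure:
  P1: Age <- Genotype <- AlcoholUse -> Diet <- Exercise -> BloodPressure
  P2: Age <- Genotype <- AlcoholUse -> Diet <- BloodPressure
  P3: Age <- Genotype -> Diet <- Exercise -> BloodPressure
  P4: Age <- Genotype -> Diet <- BloodPressure
Each backdoor path contains an unconditioned collider, so every path is already blocked with the empty conditioning set:
  P1: blocked at collider Diet (neither it nor any descendant is in the conditioning set).
  P2: blocked at collider Diet (neither it nor any descendant is in the conditioning set).
  P3: blocked at collider Diet (neither it nor any descendant is in the conditioning set).
  P4: blocked at collider Diet (neither it nor any descendant is in the conditioning set).
The empty set is therefore the unique smallest valid set.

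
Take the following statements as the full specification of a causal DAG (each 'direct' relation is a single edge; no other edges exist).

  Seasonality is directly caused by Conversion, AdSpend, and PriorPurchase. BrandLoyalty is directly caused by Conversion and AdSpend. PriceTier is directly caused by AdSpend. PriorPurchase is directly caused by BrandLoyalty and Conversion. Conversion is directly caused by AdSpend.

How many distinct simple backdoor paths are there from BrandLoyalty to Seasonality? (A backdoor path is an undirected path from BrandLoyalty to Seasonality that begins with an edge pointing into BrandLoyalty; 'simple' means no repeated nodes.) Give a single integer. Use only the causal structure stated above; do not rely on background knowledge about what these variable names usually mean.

A backdoor path from BrandLoyalty to Seasonality is any simple undirected path whose first edge points into BrandLoyalty (i.e. leaves BrandLoyalty via a parent).
Parents of BrandLoyalty: {AdSpend, Conversion}.
Enumerating:
  P1: BrandLoyalty <- AdSpend -> Conversion -> PriorPurchase -> Seasonality
  P2: BrandLoyalty <- AdSpend -> Conversion -> Seasonality
  P3: BrandLoyalty <- AdSpend -> Seasonality
  P4: BrandLoyalty <- Conversion <- AdSpend -> Seasonality
  P5: BrandLoyalty <- Conversion -> PriorPurchase -> Seasonality
  P6: BrandLoyalty <- Conversion -> Seasonality
That exhausts the simple backdoor paths. Count: 6.

6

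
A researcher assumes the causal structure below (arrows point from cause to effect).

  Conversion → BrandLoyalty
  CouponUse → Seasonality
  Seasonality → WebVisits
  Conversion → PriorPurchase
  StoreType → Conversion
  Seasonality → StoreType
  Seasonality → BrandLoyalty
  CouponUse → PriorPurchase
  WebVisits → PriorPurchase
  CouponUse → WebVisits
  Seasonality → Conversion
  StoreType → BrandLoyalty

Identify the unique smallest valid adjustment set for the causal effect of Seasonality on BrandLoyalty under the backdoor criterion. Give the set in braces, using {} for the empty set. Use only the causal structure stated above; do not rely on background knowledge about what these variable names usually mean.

Variables eligible for adjustment (non-descendants of Seasonality, excluding Seasonality and BrandLoyalty): {CouponUse}.
Backdoor paths from Seasonality to BrandLoyalty:
  P1: Seasonality <- CouponUse -> WebVisits -> PriorPurchase <- Conversion <- StoreType -> BrandLoyalty
  P2: Seasonality <- CouponUse -> WebVisits -> PriorPurchase <- Conversion -> BrandLoyalty
  P3: Seasonality <- CouponUse -> PriorPurchase <- Conversion <- StoreType -> BrandLoyalty
  P4: Seasonality <- CouponUse -> PriorPurchase <- Conversion -> BrandLoyalty
Each backdoor path contains an unconditioned collider, so every path is already blocked with the empty conditioning set:
  P1: blocked at collider PriorPurchase (neither it nor any descendant is in the conditioning set).
  P2: blocked at collider PriorPurchase (neither it nor any descendant is in the conditioning set).
  P3: blocked at collider PriorPurchase (neither it nor any descendant is in the conditioning set).
  P4: blocked at collider PriorPurchase (neither it nor any descendant is in the conditioning set).
The empty set is therefore the unique smallest valid set.

{}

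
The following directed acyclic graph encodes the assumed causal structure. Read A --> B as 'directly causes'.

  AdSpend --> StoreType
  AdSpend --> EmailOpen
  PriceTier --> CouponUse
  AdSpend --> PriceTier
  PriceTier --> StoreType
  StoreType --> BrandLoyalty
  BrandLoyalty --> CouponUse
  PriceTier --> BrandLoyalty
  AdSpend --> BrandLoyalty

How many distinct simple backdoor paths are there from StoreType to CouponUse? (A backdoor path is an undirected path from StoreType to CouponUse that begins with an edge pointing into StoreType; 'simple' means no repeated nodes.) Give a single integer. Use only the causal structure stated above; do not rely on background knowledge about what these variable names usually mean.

7

A backdoor path from StoreType to CouponUse is any simple undirected path whose first edge points into StoreType (i.e. leaves StoreType via a parent).
Parents of StoreType: {AdSpend, PriceTier}.
Enumerating:
  P1: StoreType <- AdSpend -> PriceTier -> BrandLoyalty -> CouponUse
  P2: StoreType <- AdSpend -> PriceTier -> CouponUse
  P3: StoreType <- AdSpend -> BrandLoyalty <- PriceTier -> CouponUse
  P4: StoreType <- AdSpend -> BrandLoyalty -> CouponUse
  P5: StoreType <- PriceTier <- AdSpend -> BrandLoyalty -> CouponUse
  P6: StoreType <- PriceTier -> BrandLoyalty -> CouponUse
  P7: StoreType <- PriceTier -> CouponUse
That exhausts the simple backdoor paths. Count: 7.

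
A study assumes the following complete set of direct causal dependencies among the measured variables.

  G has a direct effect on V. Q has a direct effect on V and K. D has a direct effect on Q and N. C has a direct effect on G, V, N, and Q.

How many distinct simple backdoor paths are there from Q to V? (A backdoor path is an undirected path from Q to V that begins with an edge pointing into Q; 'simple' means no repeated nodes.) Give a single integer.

A backdoor path from Q to V is any simple undirected path whose first edge points into Q (i.e. leaves Q via a parent).
Parents of Q: {C, D}.
Enumerating:
  P1: Q <- C -> G -> V
  P2: Q <- C -> V
  P3: Q <- D -> N <- C -> G -> V
  P4: Q <- D -> N <- C -> V
That exhausts the simple backdoor paths. Count: 4.

4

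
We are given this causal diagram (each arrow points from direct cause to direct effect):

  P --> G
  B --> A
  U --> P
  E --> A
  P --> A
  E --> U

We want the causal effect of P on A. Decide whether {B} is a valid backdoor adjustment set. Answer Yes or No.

No

Backdoor paths from P to A (paths whose first edge points into P):
  P1: P <- U <- E -> A
Condition 1 (no descendant of P in the set): holds — descendants of P are {A, G}; none are in {B}.
Condition 2 (every backdoor path blocked by {B}):
  P1: open — no interior node is in the conditioning set.
{B} does not satisfy the backdoor criterion.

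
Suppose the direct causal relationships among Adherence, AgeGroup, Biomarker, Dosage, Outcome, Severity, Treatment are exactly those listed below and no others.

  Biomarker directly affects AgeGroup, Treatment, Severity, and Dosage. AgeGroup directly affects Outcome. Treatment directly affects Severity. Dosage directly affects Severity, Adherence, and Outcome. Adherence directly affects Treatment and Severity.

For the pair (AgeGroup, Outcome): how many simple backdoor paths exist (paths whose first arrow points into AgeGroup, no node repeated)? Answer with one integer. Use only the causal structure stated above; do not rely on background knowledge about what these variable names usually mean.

A backdoor path from AgeGroup to Outcome is any simple undirected path whose first edge points into AgeGroup (i.e. leaves AgeGroup via a parent).
Parents of AgeGroup: {Biomarker}.
Enumerating:
  P1: AgeGroup <- Biomarker -> Dosage -> Outcome
  P2: AgeGroup <- Biomarker -> Treatment <- Adherence <- Dosage -> Outcome
  P3: AgeGroup <- Biomarker -> Treatment <- Adherence -> Severity <- Dosage -> Outcome
  P4: AgeGroup <- Biomarker -> Treatment -> Severity <- Dosage -> Outcome
  P5: AgeGroup <- Biomarker -> Treatment -> Severity <- Adherence <- Dosage -> Outcome
  P6: AgeGroup <- Biomarker -> Severity <- Dosage -> Outcome
  P7: AgeGroup <- Biomarker -> Severity <- Adherence <- Dosage -> Outcome
  P8: AgeGroup <- Biomarker -> Severity <- Treatment <- Adherence <- Dosage -> Outcome
That exhausts the simple backdoor paths. Count: 8.

8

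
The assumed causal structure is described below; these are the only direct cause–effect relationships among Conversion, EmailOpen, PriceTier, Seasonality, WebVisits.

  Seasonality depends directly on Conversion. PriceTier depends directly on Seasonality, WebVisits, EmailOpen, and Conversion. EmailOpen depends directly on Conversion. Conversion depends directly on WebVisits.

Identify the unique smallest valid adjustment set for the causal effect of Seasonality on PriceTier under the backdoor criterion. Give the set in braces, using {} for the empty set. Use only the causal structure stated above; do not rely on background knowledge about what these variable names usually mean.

{Conversion}

Variables eligible for adjustment (non-descendants of Seasonality, excluding Seasonality and PriceTier): {Conversion, EmailOpen, WebVisits}.
Backdoor paths from Seasonality to PriceTier:
  P1: Seasonality <- Conversion <- WebVisits -> PriceTier
  P2: Seasonality <- Conversion -> EmailOpen -> PriceTier
  P3: Seasonality <- Conversion -> PriceTier
The empty set is not sufficient: P1 (Seasonality <- Conversion <- WebVisits -> PriceTier) has no collider blocking it and no conditioned non-collider, so it is open.
Try {Conversion}:
  P1: blocked at chain node Conversion ∈ conditioning set.
  P2: blocked at fork node Conversion ∈ conditioning set.
  P3: blocked at fork node Conversion ∈ conditioning set.
{Conversion} contains no descendant of Seasonality and blocks every backdoor path.
No other singleton works — e.g. {WebVisits} leaves P2 open — so {Conversion} is the unique smallest valid adjustment set.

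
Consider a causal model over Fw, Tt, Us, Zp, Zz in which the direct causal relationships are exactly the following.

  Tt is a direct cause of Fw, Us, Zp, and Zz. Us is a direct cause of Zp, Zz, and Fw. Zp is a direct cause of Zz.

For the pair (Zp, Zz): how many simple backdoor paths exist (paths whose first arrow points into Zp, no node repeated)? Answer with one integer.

6

A backdoor path from Zp to Zz is any simple undirected path whose first edge points into Zp (i.e. leaves Zp via a parent).
Parents of Zp: {Tt, Us}.
Enumerating:
  P1: Zp <- Tt -> Us -> Zz
  P2: Zp <- Tt -> Fw <- Us -> Zz
  P3: Zp <- Tt -> Zz
  P4: Zp <- Us <- Tt -> Zz
  P5: Zp <- Us -> Fw <- Tt -> Zz
  P6: Zp <- Us -> Zz
That exhausts the simple backdoor paths. Count: 6.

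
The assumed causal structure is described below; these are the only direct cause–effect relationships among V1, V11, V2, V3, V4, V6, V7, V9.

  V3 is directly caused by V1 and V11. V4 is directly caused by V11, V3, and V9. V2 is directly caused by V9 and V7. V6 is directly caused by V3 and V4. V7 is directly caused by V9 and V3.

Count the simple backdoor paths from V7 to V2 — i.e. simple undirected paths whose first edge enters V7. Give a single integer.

4

A backdoor path from V7 to V2 is any simple undirected path whose first edge points into V7 (i.e. leaves V7 via a parent).
Parents of V7: {V3, V9}.
Enumerating:
  P1: V7 <- V9 -> V2
  P2: V7 <- V3 <- V11 -> V4 <- V9 -> V2
  P3: V7 <- V3 -> V4 <- V9 -> V2
  P4: V7 <- V3 -> V6 <- V4 <- V9 -> V2
That exhausts the simple backdoor paths. Count: 4.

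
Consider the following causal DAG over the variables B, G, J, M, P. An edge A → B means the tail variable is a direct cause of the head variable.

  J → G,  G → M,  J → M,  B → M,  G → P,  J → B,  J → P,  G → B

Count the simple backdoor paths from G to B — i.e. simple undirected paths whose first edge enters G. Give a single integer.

A backdoor path from G to B is any simple undirected path whose first edge points into G (i.e. leaves G via a parent).
Parents of G: {J}.
Enumerating:
  P1: G <- J -> B
  P2: G <- J -> M <- B
That exhausts the simple backdoor paths. Count: 2.

2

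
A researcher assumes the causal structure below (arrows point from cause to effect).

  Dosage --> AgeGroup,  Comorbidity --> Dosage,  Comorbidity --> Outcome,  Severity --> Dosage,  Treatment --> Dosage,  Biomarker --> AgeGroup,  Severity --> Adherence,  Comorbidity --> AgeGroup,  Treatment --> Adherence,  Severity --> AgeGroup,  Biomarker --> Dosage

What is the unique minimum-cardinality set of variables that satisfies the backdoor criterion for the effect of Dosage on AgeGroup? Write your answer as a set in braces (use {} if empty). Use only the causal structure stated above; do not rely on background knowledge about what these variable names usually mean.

Variables eligible for adjustment (non-descendants of Dosage, excluding Dosage and AgeGroup): {Adherence, Biomarker, Comorbidity, Outcome, Severity, Treatment}.
Backdoor paths from Dosage to AgeGroup:
  P1: Dosage <- Comorbidity -> AgeGroup
  P2: Dosage <- Treatment -> Adherence <- Severity -> AgeGroup
  P3: Dosage <- Severity -> AgeGroup
  P4: Dosage <- Biomarker -> AgeGroup
The empty set is not sufficient: P1 (Dosage <- Comorbidity -> AgeGroup) has no collider blocking it and no conditioned non-collider, so it is open.
Try {Biomarker, Comorbidity, Severity}:
  P1: blocked at fork node Comorbidity ∈ conditioning set.
  P2: blocked at collider Adherence (neither it nor any descendant is in the conditioning set).
  P3: blocked at fork node Severity ∈ conditioning set.
  P4: blocked at fork node Biomarker ∈ conditioning set.
{Biomarker, Comorbidity, Severity} contains no descendant of Dosage and blocks every backdoor path.
Every element of {Biomarker, Comorbidity, Severity} is needed (dropping Biomarker leaves P4 open; dropping Comorbidity leaves P1 open; dropping Severity leaves P3 open), so no proper subset is valid.
Among all size-3 subsets of the eligible variables, only {Biomarker, Comorbidity, Severity} blocks every backdoor path, so it is the unique smallest valid adjustment set.

{Biomarker, Comorbidity, Severity}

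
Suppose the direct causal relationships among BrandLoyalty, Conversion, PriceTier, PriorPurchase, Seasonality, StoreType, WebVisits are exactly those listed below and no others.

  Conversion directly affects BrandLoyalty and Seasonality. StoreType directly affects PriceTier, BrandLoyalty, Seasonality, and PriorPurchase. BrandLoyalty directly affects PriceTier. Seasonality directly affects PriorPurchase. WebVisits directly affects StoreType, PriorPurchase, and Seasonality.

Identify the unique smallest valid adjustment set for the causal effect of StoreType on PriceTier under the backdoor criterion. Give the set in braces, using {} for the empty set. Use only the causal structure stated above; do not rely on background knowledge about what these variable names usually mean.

{}

Variables eligible for adjustment (non-descendants of StoreType, excluding StoreType and PriceTier): {Conversion, WebVisits}.
Backdoor paths from StoreType to PriceTier:
  P1: StoreType <- WebVisits -> Seasonality <- Conversion -> BrandLoyalty -> PriceTier
  P2: StoreType <- WebVisits -> PriorPurchase <- Seasonality <- Conversion -> BrandLoyalty -> PriceTier
Each backdoor path contains an unconditioned collider, so every path is already blocked with the empty conditioning set:
  P1: blocked at collider Seasonality (neither it nor any descendant is in the conditioning set).
  P2: blocked at collider PriorPurchase (neither it nor any descendant is in the conditioning set).
The empty set is therefore the unique smallest valid set.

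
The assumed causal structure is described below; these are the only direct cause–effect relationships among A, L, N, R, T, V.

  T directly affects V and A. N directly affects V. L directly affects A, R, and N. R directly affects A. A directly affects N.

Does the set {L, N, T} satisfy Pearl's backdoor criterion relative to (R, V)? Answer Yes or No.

Backdoor paths from R to V (paths whose first edge points into R):
  P1: R <- L -> A <- T -> V
  P2: R <- L -> A -> N -> V
  P3: R <- L -> N <- A <- T -> V
  P4: R <- L -> N -> V
Condition 1 (no descendant of R in the set): FAILS — N is a descendant of R.
Condition 2 (every backdoor path blocked by {L, N, T}):
  P1: blocked at fork node L ∈ conditioning set.
  P2: blocked at fork node L ∈ conditioning set.
  P3: blocked at fork node L ∈ conditioning set.
  P4: blocked at fork node L ∈ conditioning set.
{L, N, T} does not satisfy the backdoor criterion.

No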